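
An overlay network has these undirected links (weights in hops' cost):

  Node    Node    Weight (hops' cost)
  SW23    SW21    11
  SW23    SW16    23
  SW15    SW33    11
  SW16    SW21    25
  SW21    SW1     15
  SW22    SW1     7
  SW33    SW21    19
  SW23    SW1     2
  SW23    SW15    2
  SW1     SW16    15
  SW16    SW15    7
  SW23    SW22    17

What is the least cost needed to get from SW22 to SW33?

22 hops' cost

Shortest distances from SW22:
SW22: 0
SW1: 7  (via SW22)
SW23: 9  (via SW1)
SW15: 11  (via SW23)
SW16: 18  (via SW15)
SW21: 20  (via SW23)
SW33: 22  (via SW15)
Shortest route: SW22 → SW1 → SW23 → SW15 → SW33 = 22 hops' cost.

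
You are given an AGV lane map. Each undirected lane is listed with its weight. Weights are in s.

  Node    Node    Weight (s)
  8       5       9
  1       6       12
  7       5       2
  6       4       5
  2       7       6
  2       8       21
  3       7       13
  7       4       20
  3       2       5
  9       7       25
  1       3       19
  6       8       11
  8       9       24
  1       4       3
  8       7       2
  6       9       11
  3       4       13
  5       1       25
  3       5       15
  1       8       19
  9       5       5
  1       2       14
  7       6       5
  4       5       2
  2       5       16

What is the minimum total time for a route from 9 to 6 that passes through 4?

Shortest 9→4: 9 → 5 → 4 = 7
Best 4 to 6: 4 → 6 costing 5
Total via 4: 7 + 5 = 12 s.

12 s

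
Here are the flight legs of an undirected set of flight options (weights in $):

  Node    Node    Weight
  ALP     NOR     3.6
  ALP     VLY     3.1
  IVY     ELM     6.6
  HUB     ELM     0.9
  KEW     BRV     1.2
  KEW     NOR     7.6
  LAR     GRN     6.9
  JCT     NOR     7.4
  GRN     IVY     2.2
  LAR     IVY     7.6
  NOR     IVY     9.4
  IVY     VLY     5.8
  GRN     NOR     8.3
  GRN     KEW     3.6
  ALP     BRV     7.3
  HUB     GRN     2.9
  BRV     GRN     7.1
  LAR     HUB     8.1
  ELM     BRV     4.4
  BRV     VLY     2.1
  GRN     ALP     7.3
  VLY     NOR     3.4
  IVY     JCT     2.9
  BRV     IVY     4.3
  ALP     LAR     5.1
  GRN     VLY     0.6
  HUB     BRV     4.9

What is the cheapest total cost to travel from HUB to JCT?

$8

Settle nodes by increasing distance from HUB:
HUB: 0
ELM: 0.9  (via HUB)
GRN: 2.9  (via HUB)
VLY: 3.5  (via GRN)
BRV: 4.9  (via HUB)
IVY: 5.1  (via GRN)
KEW: 6.1  (via BRV)
ALP: 6.6  (via VLY)
NOR: 6.9  (via VLY)
JCT: 8  (via IVY)
Shortest route: HUB → GRN → IVY → JCT = $8.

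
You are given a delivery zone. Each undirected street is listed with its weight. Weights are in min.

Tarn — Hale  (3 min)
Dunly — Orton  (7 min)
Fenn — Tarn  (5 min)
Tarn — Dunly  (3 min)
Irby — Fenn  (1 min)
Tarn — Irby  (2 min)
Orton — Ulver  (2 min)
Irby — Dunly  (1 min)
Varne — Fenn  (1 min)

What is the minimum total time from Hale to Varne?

7 min

Compare a few routes:
Hale–Tarn–Fenn–Varne: 3+5+1 = 9
Hale–Tarn–Irby–Fenn–Varne: 3+2+1+1 = 7
The minimum is 7 min via Hale–Tarn–Irby–Fenn–Varne.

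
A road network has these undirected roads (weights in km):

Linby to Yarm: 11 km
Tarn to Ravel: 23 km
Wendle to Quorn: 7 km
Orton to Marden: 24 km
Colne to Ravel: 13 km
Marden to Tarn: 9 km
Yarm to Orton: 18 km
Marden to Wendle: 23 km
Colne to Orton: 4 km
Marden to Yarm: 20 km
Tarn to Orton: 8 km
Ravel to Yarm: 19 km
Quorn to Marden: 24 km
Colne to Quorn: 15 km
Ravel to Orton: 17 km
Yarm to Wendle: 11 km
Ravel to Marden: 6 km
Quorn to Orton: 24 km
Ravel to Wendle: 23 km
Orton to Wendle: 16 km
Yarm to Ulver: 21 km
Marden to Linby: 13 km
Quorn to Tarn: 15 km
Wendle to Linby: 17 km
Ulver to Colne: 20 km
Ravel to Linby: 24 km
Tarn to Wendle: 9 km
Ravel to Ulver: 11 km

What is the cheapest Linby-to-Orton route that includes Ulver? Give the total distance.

54 km

Best Linby to Ulver: Linby–Marden–Ravel–Ulver costing 30
Shortest Ulver→Orton: Ulver–Colne–Orton = 24
Total via Ulver: 30 + 24 = 54 km.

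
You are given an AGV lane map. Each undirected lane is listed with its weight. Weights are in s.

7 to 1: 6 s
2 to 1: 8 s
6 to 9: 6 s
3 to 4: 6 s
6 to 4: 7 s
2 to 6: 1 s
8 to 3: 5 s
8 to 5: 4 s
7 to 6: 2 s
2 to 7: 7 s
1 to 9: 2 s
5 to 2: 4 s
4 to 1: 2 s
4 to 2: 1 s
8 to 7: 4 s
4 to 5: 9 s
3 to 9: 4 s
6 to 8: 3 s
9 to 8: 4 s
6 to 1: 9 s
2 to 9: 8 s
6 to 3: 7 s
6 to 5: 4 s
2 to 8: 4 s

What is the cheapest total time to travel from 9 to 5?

Settle nodes by increasing distance from 9:
9: 0
1: 2  (via 9)
3: 4  (via 9)
4: 4  (via 1)
8: 4  (via 9)
2: 5  (via 4)
6: 6  (via 9)
5: 8  (via 8)
Shortest route: 9–8–5 = 8 s.

8 s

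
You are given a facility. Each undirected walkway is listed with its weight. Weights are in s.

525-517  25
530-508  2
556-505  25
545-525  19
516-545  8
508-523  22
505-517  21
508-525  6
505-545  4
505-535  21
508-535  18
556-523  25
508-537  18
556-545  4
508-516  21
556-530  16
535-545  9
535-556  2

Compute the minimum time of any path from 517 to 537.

49 s

Shortest distances from 517:
517: 0
505: 21  (via 517)
545: 25  (via 505)
525: 25  (via 517)
556: 29  (via 545)
508: 31  (via 525)
535: 31  (via 556)
516: 33  (via 545)
530: 33  (via 508)
537: 49  (via 508)
Shortest route: 517–525–508–537 = 49 s.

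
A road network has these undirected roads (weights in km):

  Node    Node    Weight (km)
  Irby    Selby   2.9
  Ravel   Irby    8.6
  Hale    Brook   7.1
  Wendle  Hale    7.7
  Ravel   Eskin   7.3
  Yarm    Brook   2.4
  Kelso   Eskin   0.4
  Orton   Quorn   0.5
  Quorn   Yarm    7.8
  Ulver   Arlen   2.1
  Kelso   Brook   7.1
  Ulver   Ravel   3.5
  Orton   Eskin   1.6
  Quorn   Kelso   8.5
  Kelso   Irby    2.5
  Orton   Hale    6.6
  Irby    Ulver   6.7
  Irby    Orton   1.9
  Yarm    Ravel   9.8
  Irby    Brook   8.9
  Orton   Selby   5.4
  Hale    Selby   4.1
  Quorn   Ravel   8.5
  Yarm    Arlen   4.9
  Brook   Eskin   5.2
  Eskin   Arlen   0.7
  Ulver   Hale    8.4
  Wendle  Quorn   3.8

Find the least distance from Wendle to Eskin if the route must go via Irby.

9.1 km

Shortest Wendle→Irby: Wendle → Quorn → Orton → Irby = 6.2
Best Irby to Eskin: Irby → Kelso → Eskin costing 2.9
Total via Irby: 6.2 + 2.9 = 9.1 km.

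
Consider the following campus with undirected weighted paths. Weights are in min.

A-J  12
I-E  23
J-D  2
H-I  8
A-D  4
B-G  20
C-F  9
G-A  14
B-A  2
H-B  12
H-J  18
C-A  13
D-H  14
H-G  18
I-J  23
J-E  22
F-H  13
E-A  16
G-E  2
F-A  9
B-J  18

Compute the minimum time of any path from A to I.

Settle nodes by increasing distance from A:
A: 0
B: 2  (via A)
D: 4  (via A)
J: 6  (via D)
F: 9  (via A)
C: 13  (via A)
G: 14  (via A)
H: 14  (via B)
E: 16  (via A)
I: 22  (via H)
Shortest route: A → B → H → I = 22 min.

22 min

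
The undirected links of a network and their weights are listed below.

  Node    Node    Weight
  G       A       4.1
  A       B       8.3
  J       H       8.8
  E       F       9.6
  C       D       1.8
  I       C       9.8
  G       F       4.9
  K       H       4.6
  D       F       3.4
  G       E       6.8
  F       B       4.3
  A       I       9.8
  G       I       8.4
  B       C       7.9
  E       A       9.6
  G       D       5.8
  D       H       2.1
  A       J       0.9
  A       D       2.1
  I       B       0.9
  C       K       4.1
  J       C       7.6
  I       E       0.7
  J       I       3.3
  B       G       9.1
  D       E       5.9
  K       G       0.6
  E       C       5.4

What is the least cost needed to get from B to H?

9.3

Compare a few routes:
B–I–E–C–D–H: 0.9+0.7+5.4+1.8+2.1 = 10.9
B–I–J–A–D–H: 0.9+3.3+0.9+2.1+2.1 = 9.3
B–F–D–H: 4.3+3.4+2.1 = 9.8
B–I–E–D–H: 0.9+0.7+5.9+2.1 = 9.6
The minimum is 9.3 via B–I–J–A–D–H.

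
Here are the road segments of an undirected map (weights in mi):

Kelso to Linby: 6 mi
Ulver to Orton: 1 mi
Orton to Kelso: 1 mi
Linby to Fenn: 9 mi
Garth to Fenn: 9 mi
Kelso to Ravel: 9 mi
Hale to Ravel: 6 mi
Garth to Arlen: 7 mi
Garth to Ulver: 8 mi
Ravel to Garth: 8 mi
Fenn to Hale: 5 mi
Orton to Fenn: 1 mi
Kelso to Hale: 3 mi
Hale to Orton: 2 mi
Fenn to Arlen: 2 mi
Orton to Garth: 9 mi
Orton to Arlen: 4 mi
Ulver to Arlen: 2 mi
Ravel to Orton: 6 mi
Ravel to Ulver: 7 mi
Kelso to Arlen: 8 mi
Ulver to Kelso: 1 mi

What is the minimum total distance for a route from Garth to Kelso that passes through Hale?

14 mi

Shortest Garth→Hale: Garth → Orton → Hale = 11
Shortest Hale→Kelso: Hale → Kelso = 3
Total via Hale: 11 + 3 = 14 mi.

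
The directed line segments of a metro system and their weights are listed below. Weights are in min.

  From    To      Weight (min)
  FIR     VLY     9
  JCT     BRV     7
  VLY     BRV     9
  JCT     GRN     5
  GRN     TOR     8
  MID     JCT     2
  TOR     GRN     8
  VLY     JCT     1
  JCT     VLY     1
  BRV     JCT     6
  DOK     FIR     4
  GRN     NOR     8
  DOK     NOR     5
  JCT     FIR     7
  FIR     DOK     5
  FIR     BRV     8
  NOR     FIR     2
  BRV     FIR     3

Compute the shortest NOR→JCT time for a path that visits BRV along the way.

Best NOR to BRV: NOR–FIR–BRV costing 10
Best BRV to JCT: BRV–JCT costing 6
Total via BRV: 10 + 6 = 16 min.

16 min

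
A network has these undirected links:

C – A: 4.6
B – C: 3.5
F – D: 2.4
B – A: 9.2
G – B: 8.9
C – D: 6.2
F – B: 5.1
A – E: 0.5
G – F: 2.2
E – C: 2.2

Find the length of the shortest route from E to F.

10.8

Running Dijkstra from E:
E: 0
A: 0.5  (via E)
C: 2.2  (via E)
B: 5.7  (via C)
D: 8.4  (via C)
F: 10.8  (via B)
Shortest route: E → C → B → F = 10.8.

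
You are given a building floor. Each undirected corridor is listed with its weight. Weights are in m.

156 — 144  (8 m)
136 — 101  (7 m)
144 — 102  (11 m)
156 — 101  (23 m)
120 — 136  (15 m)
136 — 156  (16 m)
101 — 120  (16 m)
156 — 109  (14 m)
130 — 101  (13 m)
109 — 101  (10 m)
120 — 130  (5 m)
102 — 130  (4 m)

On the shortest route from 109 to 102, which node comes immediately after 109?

101

Candidate routes:
109–156–144–102: 14+8+11 = 33
109–101–130–102: 10+13+4 = 27
The minimum is 27 m via 109–101–130–102.
So from 109 the first move is to 101.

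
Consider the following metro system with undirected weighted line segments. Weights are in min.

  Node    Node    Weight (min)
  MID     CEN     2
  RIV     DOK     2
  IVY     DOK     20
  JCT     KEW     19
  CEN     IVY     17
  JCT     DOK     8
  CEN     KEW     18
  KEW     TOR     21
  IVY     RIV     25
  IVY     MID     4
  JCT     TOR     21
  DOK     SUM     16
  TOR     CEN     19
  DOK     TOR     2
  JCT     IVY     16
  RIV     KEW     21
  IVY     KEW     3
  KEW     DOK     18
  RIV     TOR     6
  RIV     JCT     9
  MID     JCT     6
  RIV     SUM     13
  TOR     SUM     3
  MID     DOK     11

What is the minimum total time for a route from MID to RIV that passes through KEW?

27 min

Shortest MID→KEW: MID → IVY → KEW = 7
Shortest KEW→RIV: KEW → DOK → RIV = 20
Total via KEW: 7 + 20 = 27 min.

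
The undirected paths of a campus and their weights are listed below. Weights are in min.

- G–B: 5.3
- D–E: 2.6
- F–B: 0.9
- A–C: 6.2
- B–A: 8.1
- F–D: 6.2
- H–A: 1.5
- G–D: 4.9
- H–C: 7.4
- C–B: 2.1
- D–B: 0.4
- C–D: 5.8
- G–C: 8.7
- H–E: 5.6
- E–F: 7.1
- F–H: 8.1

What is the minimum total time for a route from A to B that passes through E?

Shortest A→E: A → H → E = 7.1
Best E to B: E → D → B costing 3
Total via E: 7.1 + 3 = 10.1 min.

10.1 min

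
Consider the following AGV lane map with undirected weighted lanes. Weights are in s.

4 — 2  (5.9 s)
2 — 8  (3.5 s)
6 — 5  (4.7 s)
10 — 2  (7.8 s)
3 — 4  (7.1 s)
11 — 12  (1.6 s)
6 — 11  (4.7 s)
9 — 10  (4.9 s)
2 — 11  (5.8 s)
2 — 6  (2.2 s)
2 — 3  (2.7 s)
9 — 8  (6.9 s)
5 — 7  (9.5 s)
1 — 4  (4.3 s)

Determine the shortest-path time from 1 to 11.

16 s

Settle nodes by increasing distance from 1:
1: 0
4: 4.3  (via 1)
2: 10.2  (via 4)
3: 11.4  (via 4)
6: 12.4  (via 2)
8: 13.7  (via 2)
11: 16  (via 2)
Shortest route: 1–4–2–11 = 16 s.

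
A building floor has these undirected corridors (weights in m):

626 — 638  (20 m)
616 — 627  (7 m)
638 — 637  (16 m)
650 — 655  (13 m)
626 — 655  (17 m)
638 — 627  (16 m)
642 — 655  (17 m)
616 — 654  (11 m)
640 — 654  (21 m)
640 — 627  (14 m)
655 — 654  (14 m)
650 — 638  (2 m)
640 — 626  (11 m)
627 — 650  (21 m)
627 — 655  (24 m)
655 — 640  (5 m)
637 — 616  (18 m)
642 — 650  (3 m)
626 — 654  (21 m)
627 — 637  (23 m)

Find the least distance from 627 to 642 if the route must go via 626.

Best 627 to 626: 627 → 640 → 626 costing 25
Shortest 626→642: 626 → 638 → 650 → 642 = 25
Total via 626: 25 + 25 = 50 m.

50 m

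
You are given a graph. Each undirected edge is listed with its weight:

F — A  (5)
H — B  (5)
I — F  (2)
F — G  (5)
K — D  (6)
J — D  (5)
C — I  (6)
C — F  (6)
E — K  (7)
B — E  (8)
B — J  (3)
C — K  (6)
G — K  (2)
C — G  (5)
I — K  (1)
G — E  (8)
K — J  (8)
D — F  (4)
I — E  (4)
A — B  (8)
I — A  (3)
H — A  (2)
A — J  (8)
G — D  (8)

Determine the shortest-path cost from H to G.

Compare a few routes:
H - A - F - G: 2+5+5 = 12
H - A - I - K - G: 2+3+1+2 = 8
H - A - F - I - K - G: 2+5+2+1+2 = 12
Cheapest is H - A - I - K - G at 8.

8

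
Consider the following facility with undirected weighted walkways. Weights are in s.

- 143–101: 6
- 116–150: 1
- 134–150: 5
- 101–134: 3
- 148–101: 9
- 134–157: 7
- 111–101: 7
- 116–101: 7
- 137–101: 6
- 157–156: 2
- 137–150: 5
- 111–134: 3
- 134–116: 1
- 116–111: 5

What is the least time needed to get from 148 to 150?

14 s

Compare a few routes:
148–101–134–116–150: 9+3+1+1 = 14
148–101–116–150: 9+7+1 = 17
148–101–134–150: 9+3+5 = 17
The minimum is 14 s via 148–101–134–116–150.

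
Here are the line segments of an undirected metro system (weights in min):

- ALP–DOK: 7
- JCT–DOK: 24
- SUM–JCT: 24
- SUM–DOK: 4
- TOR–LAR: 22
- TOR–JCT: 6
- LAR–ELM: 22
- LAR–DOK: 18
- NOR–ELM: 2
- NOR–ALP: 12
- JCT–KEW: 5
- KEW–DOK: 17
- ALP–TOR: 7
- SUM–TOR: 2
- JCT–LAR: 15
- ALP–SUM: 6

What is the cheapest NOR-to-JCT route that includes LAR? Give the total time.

39 min

Shortest NOR→LAR: NOR → ELM → LAR = 24
Shortest LAR→JCT: LAR → JCT = 15
Total via LAR: 24 + 15 = 39 min.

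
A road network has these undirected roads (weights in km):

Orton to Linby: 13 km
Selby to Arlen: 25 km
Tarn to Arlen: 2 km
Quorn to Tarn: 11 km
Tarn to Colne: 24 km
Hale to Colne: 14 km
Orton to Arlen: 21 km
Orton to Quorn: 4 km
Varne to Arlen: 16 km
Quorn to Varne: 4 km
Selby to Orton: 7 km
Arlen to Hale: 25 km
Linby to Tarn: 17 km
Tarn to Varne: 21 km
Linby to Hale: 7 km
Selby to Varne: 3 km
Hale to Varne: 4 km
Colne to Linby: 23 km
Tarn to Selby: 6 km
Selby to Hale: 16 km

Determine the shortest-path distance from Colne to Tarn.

Shortest distances from Colne:
Colne: 0
Hale: 14  (via Colne)
Varne: 18  (via Hale)
Linby: 21  (via Hale)
Selby: 21  (via Varne)
Quorn: 22  (via Varne)
Tarn: 24  (via Colne)
Shortest route: Colne–Tarn = 24 km.

24 km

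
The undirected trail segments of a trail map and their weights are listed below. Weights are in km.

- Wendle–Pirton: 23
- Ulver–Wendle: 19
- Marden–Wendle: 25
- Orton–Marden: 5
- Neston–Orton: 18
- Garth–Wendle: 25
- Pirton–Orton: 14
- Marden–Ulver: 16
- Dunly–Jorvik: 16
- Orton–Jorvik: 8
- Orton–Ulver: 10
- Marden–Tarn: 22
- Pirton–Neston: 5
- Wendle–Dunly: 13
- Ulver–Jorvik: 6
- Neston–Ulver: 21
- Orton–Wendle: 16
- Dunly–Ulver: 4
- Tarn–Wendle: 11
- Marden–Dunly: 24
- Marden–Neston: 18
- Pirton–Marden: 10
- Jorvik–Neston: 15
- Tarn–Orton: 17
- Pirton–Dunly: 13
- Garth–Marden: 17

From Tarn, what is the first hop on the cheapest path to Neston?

Candidate routes:
Tarn - Orton - Neston: 17+18 = 35
Tarn - Orton - Marden - Pirton - Neston: 17+5+10+5 = 37
Tarn - Orton - Pirton - Neston: 17+14+5 = 36
Cheapest is Tarn - Orton - Neston at 35 km.
So from Tarn the first move is to Orton.

Orton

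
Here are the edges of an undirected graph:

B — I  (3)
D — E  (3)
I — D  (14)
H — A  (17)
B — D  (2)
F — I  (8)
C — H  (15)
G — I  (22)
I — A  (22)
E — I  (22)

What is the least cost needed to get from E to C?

62

Settle nodes by increasing distance from E:
E: 0
D: 3  (via E)
B: 5  (via D)
I: 8  (via B)
F: 16  (via I)
A: 30  (via I)
G: 30  (via I)
H: 47  (via A)
C: 62  (via H)
Shortest route: E–D–B–I–A–H–C = 62.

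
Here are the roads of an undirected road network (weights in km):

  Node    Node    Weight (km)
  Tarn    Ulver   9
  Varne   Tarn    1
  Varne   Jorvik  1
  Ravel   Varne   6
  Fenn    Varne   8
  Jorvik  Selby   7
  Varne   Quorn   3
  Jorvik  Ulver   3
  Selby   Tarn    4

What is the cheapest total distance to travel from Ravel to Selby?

11 km

Running Dijkstra from Ravel:
Ravel: 0
Varne: 6  (via Ravel)
Tarn: 7  (via Varne)
Jorvik: 7  (via Varne)
Quorn: 9  (via Varne)
Ulver: 10  (via Jorvik)
Selby: 11  (via Tarn)
Shortest route: Ravel → Varne → Tarn → Selby = 11 km.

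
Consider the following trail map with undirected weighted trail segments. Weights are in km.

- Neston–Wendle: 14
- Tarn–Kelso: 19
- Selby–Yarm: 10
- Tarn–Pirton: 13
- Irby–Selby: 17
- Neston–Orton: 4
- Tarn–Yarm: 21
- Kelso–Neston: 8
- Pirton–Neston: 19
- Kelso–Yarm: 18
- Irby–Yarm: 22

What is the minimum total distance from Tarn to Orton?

Settle nodes by increasing distance from Tarn:
Tarn: 0
Pirton: 13  (via Tarn)
Kelso: 19  (via Tarn)
Yarm: 21  (via Tarn)
Neston: 27  (via Kelso)
Orton: 31  (via Neston)
Shortest route: Tarn–Kelso–Neston–Orton = 31 km.

31 km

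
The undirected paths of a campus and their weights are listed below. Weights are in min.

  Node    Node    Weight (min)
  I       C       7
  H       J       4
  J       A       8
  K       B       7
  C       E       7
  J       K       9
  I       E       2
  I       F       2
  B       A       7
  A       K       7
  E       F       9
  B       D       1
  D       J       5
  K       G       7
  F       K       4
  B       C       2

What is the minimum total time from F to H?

17 min

Enumerating some paths:
F–I–E–C–B–D–J–H: 2+2+7+2+1+5+4 = 23
F–I–C–B–D–J–H: 2+7+2+1+5+4 = 21
F–K–J–H: 4+9+4 = 17
F–K–B–D–J–H: 4+7+1+5+4 = 21
Cheapest is F–K–J–H at 17 min.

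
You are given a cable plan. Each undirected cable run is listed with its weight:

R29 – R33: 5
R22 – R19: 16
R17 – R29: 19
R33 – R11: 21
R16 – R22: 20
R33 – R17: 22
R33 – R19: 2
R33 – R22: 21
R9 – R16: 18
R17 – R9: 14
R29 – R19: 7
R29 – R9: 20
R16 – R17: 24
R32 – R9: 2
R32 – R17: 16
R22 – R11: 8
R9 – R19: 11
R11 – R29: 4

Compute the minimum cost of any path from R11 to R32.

Compare a few routes:
R11 → R33 → R19 → R9 → R32: 21+2+11+2 = 36
R11 → R29 → R19 → R9 → R32: 4+7+11+2 = 24
R11 → R29 → R9 → R32: 4+20+2 = 26
The minimum is 24 via R11 → R29 → R19 → R9 → R32.

24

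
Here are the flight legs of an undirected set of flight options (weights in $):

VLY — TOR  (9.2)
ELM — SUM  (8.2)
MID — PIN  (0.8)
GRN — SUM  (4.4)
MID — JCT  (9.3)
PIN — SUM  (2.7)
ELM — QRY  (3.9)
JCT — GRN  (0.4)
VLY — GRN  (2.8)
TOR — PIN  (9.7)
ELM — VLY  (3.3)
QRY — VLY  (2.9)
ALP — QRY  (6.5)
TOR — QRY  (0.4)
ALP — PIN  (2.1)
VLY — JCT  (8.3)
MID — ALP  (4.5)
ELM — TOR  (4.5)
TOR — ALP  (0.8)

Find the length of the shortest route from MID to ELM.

$8

Shortest distances from MID:
MID: 0
PIN: 0.8  (via MID)
ALP: 2.9  (via PIN)
SUM: 3.5  (via PIN)
TOR: 3.7  (via ALP)
QRY: 4.1  (via TOR)
VLY: 7  (via QRY)
GRN: 7.9  (via SUM)
ELM: 8  (via QRY)
Shortest route: MID → PIN → ALP → TOR → QRY → ELM = $8.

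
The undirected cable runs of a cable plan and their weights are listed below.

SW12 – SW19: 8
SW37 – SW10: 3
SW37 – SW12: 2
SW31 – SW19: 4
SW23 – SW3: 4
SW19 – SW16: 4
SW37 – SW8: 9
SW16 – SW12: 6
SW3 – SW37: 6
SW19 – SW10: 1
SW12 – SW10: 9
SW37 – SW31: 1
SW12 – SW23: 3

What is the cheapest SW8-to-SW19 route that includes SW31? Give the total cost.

14

Best SW8 to SW31: SW8 → SW37 → SW31 costing 10
Best SW31 to SW19: SW31 → SW19 costing 4
Total via SW31: 10 + 4 = 14.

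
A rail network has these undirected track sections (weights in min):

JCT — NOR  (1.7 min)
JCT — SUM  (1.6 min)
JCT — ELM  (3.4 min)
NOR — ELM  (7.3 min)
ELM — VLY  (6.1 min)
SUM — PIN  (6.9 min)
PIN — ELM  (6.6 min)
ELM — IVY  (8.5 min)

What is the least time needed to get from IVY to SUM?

13.5 min

Settle nodes by increasing distance from IVY:
IVY: 0
ELM: 8.5  (via IVY)
JCT: 11.9  (via ELM)
SUM: 13.5  (via JCT)
Shortest route: IVY–ELM–JCT–SUM = 13.5 min.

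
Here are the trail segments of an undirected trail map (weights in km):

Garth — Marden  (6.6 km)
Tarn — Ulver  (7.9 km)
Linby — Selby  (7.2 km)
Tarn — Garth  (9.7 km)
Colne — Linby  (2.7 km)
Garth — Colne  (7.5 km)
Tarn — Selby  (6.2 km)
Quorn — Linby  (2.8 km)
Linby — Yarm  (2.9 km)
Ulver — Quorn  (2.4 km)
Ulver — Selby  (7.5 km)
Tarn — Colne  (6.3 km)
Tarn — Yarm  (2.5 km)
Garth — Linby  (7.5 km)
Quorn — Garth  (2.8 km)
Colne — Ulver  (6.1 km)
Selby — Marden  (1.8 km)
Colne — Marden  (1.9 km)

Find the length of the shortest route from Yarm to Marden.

7.5 km

Compare a few routes:
Yarm–Tarn–Colne–Marden: 2.5+6.3+1.9 = 10.7
Yarm–Linby–Colne–Marden: 2.9+2.7+1.9 = 7.5
Yarm–Tarn–Selby–Marden: 2.5+6.2+1.8 = 10.5
Yarm–Linby–Selby–Marden: 2.9+7.2+1.8 = 11.9
Cheapest is Yarm–Linby–Colne–Marden at 7.5 km.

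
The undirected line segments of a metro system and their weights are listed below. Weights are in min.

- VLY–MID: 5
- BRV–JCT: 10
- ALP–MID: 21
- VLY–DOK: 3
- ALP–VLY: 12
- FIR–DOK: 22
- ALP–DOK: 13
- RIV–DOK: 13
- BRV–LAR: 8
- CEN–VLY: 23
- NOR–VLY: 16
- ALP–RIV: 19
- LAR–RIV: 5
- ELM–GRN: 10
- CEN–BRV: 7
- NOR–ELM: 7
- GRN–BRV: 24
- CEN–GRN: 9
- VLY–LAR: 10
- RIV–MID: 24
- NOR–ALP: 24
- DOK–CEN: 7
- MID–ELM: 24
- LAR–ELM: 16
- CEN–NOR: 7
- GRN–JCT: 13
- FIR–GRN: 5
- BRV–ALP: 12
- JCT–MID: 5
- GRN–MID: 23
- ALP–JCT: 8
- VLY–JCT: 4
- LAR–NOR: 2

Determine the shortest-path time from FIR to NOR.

Shortest distances from FIR:
FIR: 0
GRN: 5  (via FIR)
CEN: 14  (via GRN)
ELM: 15  (via GRN)
JCT: 18  (via GRN)
BRV: 21  (via CEN)
DOK: 21  (via CEN)
NOR: 21  (via CEN)
Shortest route: FIR–GRN–CEN–NOR = 21 min.

21 min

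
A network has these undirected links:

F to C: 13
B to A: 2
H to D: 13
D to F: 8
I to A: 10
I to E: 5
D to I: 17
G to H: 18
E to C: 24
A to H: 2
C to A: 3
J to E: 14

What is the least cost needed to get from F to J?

44

Settle nodes by increasing distance from F:
F: 0
D: 8  (via F)
C: 13  (via F)
A: 16  (via C)
B: 18  (via A)
H: 18  (via A)
I: 25  (via D)
E: 30  (via I)
G: 36  (via H)
J: 44  (via E)
Shortest route: F–D–I–E–J = 44.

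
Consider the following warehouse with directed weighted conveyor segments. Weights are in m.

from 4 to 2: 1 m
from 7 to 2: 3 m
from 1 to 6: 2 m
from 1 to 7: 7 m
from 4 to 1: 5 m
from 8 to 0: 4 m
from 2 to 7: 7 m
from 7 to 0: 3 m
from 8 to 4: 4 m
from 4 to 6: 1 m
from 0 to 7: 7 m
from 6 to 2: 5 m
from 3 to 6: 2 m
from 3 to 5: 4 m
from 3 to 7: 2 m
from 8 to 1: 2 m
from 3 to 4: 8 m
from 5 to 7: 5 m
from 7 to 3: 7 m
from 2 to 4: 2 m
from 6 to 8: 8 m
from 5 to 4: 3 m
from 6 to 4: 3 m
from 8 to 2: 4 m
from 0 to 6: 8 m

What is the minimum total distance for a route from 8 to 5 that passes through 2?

Shortest 8→2: 8–2 = 4
Best 2 to 5: 2–7–3–5 costing 18
Total via 2: 4 + 18 = 22 m.

22 m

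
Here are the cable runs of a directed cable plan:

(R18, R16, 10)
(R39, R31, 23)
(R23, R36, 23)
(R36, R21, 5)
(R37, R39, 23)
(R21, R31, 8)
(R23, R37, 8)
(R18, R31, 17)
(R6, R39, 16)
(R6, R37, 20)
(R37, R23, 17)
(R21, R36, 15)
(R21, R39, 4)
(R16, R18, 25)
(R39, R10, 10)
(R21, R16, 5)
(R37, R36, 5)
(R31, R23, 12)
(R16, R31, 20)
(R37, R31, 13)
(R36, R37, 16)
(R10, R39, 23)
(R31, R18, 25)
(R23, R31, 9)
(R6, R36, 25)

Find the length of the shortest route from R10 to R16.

Shortest distances from R10:
R10: 0
R39: 23  (via R10)
R31: 46  (via R39)
R23: 58  (via R31)
R37: 66  (via R23)
R36: 71  (via R37)
R18: 71  (via R31)
R21: 76  (via R36)
R16: 81  (via R18)
Shortest route: R10 → R39 → R31 → R18 → R16 = 81.

81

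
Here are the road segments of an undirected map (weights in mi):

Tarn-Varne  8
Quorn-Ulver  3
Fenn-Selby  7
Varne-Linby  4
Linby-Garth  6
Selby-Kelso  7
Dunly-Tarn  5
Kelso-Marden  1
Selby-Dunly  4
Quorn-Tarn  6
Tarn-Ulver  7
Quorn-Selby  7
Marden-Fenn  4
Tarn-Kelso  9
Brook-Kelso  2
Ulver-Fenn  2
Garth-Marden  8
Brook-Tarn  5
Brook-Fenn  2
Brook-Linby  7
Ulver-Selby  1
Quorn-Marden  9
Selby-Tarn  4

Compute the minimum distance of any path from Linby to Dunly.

Settle nodes by increasing distance from Linby:
Linby: 0
Varne: 4  (via Linby)
Garth: 6  (via Linby)
Brook: 7  (via Linby)
Kelso: 9  (via Brook)
Fenn: 9  (via Brook)
Marden: 10  (via Kelso)
Ulver: 11  (via Fenn)
Selby: 12  (via Ulver)
Tarn: 12  (via Varne)
Quorn: 14  (via Ulver)
Dunly: 16  (via Selby)
Shortest route: Linby–Brook–Fenn–Ulver–Selby–Dunly = 16 mi.

16 mi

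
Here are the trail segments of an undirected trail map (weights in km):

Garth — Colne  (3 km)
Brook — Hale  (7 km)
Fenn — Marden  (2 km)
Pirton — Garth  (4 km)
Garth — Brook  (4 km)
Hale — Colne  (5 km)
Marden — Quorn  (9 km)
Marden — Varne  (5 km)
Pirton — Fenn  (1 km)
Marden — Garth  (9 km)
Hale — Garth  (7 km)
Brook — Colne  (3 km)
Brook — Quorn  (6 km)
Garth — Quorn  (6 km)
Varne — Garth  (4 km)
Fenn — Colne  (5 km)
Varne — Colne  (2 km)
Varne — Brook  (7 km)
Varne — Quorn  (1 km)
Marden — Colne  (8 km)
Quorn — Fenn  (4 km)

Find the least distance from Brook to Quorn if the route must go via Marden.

16 km

Best Brook to Marden: Brook → Colne → Varne → Marden costing 10
Best Marden to Quorn: Marden → Fenn → Quorn costing 6
Total via Marden: 10 + 6 = 16 km.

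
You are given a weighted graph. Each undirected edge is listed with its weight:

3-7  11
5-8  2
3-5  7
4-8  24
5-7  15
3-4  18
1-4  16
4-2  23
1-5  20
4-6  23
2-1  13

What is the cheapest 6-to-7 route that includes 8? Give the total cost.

64

Best 6 to 8: 6 → 4 → 8 costing 47
Shortest 8→7: 8 → 5 → 7 = 17
Total via 8: 47 + 17 = 64.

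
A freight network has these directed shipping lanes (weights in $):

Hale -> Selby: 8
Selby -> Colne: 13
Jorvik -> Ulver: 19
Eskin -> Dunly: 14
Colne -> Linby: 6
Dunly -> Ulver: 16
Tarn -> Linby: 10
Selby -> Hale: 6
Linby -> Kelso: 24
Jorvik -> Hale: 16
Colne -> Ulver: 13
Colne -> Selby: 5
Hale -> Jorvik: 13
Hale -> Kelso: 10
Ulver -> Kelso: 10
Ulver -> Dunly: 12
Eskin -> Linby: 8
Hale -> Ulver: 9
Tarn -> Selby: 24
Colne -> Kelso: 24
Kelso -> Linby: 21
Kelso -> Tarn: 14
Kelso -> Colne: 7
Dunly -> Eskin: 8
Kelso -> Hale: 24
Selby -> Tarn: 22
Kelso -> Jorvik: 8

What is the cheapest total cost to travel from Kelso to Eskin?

$40

Enumerating some paths:
Kelso → Colne → Ulver → Dunly → Eskin: 7+13+12+8 = 40
Kelso → Colne → Selby → Hale → Ulver → Dunly → Eskin: 7+5+6+9+12+8 = 47
Cheapest is Kelso → Colne → Ulver → Dunly → Eskin at $40.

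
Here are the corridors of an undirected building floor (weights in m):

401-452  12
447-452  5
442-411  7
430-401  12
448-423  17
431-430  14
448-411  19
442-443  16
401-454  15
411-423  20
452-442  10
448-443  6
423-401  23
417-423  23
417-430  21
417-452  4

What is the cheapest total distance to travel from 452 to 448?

Settle nodes by increasing distance from 452:
452: 0
417: 4  (via 452)
447: 5  (via 452)
442: 10  (via 452)
401: 12  (via 452)
411: 17  (via 442)
430: 24  (via 401)
443: 26  (via 442)
423: 27  (via 417)
454: 27  (via 401)
448: 32  (via 443)
Shortest route: 452–442–443–448 = 32 m.

32 m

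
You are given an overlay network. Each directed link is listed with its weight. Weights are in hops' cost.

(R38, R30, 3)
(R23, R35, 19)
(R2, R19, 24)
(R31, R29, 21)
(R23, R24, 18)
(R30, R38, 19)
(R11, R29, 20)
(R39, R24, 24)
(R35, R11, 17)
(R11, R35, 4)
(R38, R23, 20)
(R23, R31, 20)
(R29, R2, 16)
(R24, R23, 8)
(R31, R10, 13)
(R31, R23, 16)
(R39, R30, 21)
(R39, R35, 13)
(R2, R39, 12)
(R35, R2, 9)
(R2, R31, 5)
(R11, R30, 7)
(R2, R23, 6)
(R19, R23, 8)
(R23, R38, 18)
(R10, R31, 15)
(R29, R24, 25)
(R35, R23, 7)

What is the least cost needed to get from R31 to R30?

37 hops' cost

Enumerating some paths:
R31–R29–R2–R23–R38–R30: 21+16+6+18+3 = 64
R31–R23–R38–R30: 16+18+3 = 37
R31–R23–R35–R11–R30: 16+19+17+7 = 59
Cheapest is R31–R23–R38–R30 at 37 hops' cost.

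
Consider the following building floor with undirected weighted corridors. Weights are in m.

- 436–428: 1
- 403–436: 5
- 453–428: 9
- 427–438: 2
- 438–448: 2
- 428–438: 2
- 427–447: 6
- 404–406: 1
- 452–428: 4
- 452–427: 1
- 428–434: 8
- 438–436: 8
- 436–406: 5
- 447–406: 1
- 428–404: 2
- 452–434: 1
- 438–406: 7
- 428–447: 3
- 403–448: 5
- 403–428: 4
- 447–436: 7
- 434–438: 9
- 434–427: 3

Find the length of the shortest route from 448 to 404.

Enumerating some paths:
448 → 438 → 428 → 404: 2+2+2 = 6
448 → 438 → 428 → 447 → 406 → 404: 2+2+3+1+1 = 9
448 → 403 → 428 → 404: 5+4+2 = 11
448 → 438 → 406 → 404: 2+7+1 = 10
The minimum is 6 m via 448 → 438 → 428 → 404.

6 m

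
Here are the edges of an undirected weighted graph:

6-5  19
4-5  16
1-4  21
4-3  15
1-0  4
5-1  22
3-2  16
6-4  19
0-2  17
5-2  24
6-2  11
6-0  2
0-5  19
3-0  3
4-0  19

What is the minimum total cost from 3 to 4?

Running Dijkstra from 3:
3: 0
0: 3  (via 3)
6: 5  (via 0)
1: 7  (via 0)
4: 15  (via 3)
Shortest route: 3 → 4 = 15.

15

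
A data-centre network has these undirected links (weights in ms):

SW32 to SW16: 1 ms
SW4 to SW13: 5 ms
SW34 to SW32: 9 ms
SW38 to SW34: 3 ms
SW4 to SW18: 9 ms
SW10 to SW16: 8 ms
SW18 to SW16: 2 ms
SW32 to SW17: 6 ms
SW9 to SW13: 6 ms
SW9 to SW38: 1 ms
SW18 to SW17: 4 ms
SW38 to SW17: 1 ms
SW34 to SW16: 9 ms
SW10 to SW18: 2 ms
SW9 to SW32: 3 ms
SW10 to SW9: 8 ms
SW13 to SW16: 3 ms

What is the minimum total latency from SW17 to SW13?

Shortest distances from SW17:
SW17: 0
SW38: 1  (via SW17)
SW9: 2  (via SW38)
SW18: 4  (via SW17)
SW34: 4  (via SW38)
SW32: 5  (via SW9)
SW16: 6  (via SW18)
SW10: 6  (via SW18)
SW13: 8  (via SW9)
Shortest route: SW17 → SW38 → SW9 → SW13 = 8 ms.

8 ms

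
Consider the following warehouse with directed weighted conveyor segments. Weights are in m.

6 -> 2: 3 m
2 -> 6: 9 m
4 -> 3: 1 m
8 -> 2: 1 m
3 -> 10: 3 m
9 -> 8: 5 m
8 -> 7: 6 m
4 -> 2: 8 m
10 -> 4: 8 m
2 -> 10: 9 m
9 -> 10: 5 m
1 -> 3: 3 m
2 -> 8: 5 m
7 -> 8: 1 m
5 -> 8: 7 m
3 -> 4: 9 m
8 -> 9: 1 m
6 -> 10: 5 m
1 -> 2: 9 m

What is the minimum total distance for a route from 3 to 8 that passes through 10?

24 m

Best 3 to 10: 3–10 costing 3
Shortest 10→8: 10–4–2–8 = 21
Total via 10: 3 + 21 = 24 m.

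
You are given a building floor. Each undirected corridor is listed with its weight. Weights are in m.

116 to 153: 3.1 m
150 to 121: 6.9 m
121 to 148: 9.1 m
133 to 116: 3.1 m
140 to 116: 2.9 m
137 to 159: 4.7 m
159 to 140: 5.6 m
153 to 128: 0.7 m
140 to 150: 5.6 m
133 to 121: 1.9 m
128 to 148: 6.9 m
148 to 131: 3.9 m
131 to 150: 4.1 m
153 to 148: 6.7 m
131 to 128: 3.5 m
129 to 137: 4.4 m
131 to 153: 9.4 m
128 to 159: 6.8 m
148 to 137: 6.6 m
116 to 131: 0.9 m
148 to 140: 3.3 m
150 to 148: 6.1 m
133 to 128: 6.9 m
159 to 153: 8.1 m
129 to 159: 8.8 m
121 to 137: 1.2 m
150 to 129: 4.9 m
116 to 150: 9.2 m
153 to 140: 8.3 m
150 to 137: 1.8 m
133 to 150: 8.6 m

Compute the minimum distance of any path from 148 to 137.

Settle nodes by increasing distance from 148:
148: 0
140: 3.3  (via 148)
131: 3.9  (via 148)
116: 4.8  (via 131)
150: 6.1  (via 148)
137: 6.6  (via 148)
Shortest route: 148–137 = 6.6 m.

6.6 m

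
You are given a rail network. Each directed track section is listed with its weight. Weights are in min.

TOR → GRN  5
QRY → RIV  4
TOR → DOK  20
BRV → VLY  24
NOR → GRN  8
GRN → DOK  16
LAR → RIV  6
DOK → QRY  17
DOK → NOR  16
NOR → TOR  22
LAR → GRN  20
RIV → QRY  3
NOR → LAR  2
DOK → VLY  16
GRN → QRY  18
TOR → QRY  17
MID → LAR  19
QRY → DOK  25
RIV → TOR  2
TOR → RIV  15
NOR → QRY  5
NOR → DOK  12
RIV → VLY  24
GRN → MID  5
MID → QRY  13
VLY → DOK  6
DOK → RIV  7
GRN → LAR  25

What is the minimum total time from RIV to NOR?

Enumerating some paths:
RIV - TOR - DOK - NOR: 2+20+16 = 38
RIV - QRY - DOK - NOR: 3+25+16 = 44
RIV - TOR - GRN - DOK - NOR: 2+5+16+16 = 39
RIV - VLY - DOK - NOR: 24+6+16 = 46
The minimum is 38 min via RIV - TOR - DOK - NOR.

38 min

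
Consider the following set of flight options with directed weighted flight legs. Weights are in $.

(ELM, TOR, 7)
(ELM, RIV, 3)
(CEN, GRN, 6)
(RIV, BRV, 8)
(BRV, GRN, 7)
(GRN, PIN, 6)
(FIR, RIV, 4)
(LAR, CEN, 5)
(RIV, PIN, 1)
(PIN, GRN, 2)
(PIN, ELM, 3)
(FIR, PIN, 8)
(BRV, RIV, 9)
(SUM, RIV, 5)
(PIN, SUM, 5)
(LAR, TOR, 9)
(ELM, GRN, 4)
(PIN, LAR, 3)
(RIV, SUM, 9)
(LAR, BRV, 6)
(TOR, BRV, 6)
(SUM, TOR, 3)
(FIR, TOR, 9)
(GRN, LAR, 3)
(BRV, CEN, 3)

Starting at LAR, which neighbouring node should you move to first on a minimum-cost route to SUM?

BRV

Candidate routes:
LAR–BRV–RIV–PIN–SUM: 6+9+1+5 = 21
LAR–CEN–GRN–PIN–SUM: 5+6+6+5 = 22
LAR–BRV–GRN–PIN–SUM: 6+7+6+5 = 24
LAR–BRV–RIV–SUM: 6+9+9 = 24
The minimum is $21 via LAR–BRV–RIV–PIN–SUM.
So from LAR the first move is to BRV.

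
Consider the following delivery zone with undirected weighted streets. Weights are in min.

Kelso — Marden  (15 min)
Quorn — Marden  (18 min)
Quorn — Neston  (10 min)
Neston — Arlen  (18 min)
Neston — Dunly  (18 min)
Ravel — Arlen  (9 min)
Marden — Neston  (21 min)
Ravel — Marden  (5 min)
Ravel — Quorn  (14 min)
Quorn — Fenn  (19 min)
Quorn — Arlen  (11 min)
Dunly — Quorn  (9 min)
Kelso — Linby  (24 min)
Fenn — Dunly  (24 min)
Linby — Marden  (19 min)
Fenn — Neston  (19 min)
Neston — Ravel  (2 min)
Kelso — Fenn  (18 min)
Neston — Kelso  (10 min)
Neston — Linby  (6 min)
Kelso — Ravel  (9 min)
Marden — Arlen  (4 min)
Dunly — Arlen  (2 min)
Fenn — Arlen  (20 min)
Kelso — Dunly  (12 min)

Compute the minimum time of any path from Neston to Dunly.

Candidate routes:
Neston - Ravel - Arlen - Dunly: 2+9+2 = 13
Neston - Arlen - Dunly: 18+2 = 20
Neston - Quorn - Dunly: 10+9 = 19
Neston - Dunly: 18 = 18
The minimum is 13 min via Neston - Ravel - Arlen - Dunly.

13 min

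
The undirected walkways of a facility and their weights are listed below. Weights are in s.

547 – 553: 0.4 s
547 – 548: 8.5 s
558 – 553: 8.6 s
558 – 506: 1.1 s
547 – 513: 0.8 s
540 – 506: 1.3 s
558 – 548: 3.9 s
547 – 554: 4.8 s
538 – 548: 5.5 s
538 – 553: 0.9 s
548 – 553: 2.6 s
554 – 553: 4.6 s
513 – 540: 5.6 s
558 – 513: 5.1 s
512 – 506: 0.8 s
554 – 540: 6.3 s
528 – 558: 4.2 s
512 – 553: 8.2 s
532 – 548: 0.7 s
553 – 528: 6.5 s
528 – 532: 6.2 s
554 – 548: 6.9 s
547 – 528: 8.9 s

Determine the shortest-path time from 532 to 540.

7 s

Running Dijkstra from 532:
532: 0
548: 0.7  (via 532)
553: 3.3  (via 548)
547: 3.7  (via 553)
538: 4.2  (via 553)
513: 4.5  (via 547)
558: 4.6  (via 548)
506: 5.7  (via 558)
528: 6.2  (via 532)
512: 6.5  (via 506)
540: 7  (via 506)
Shortest route: 532 → 548 → 558 → 506 → 540 = 7 s.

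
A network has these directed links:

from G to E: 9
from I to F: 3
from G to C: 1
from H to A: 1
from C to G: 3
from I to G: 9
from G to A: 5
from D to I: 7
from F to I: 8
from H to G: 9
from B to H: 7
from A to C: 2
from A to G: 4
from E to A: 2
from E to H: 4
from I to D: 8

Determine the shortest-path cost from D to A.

Candidate routes:
D - I - G - A: 7+9+5 = 21
D - I - G - E - H - A: 7+9+9+4+1 = 30
D - I - G - E - A: 7+9+9+2 = 27
Cheapest is D - I - G - A at 21.

21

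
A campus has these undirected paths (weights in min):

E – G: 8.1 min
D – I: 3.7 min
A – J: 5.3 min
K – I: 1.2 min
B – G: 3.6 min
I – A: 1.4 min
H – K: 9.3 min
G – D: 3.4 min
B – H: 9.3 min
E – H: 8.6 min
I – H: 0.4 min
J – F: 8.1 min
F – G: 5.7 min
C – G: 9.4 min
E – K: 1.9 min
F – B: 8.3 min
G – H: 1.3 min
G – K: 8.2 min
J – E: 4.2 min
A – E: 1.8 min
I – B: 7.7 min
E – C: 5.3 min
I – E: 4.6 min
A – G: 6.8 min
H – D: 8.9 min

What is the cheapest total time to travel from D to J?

10.4 min

Settle nodes by increasing distance from D:
D: 0
G: 3.4  (via D)
I: 3.7  (via D)
H: 4.1  (via I)
K: 4.9  (via I)
A: 5.1  (via I)
E: 6.8  (via K)
B: 7  (via G)
F: 9.1  (via G)
J: 10.4  (via A)
Shortest route: D → I → A → J = 10.4 min.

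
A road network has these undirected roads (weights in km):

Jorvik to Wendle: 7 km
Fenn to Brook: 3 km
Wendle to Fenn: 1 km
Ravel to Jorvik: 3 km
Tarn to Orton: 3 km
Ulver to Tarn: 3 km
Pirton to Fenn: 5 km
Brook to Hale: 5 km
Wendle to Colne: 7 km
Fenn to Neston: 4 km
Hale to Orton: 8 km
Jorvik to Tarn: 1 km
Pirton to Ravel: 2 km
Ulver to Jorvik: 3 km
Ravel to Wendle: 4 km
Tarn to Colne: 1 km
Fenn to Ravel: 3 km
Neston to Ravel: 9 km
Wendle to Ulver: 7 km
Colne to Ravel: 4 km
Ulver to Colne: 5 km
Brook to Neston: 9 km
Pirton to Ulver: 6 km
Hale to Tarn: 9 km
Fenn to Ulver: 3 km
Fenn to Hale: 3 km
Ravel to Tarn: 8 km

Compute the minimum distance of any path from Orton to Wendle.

10 km

Settle nodes by increasing distance from Orton:
Orton: 0
Tarn: 3  (via Orton)
Colne: 4  (via Tarn)
Jorvik: 4  (via Tarn)
Ulver: 6  (via Tarn)
Ravel: 7  (via Jorvik)
Hale: 8  (via Orton)
Fenn: 9  (via Ulver)
Pirton: 9  (via Ravel)
Wendle: 10  (via Fenn)
Shortest route: Orton → Tarn → Ulver → Fenn → Wendle = 10 km.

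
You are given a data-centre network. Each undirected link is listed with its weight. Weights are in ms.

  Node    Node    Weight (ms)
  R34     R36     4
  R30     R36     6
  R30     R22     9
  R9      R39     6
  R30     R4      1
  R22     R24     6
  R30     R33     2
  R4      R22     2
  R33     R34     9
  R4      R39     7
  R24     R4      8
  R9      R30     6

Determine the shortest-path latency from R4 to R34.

11 ms

Running Dijkstra from R4:
R4: 0
R30: 1  (via R4)
R22: 2  (via R4)
R33: 3  (via R30)
R9: 7  (via R30)
R36: 7  (via R30)
R39: 7  (via R4)
R24: 8  (via R4)
R34: 11  (via R36)
Shortest route: R4–R30–R36–R34 = 11 ms.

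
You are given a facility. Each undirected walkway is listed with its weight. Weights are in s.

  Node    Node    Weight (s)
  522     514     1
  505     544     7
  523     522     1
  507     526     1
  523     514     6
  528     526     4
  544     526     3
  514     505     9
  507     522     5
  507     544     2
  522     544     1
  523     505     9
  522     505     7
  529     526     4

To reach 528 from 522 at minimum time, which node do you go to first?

544

Candidate routes:
522–507–526–528: 5+1+4 = 10
522–544–526–528: 1+3+4 = 8
Cheapest is 522–544–526–528 at 8 s.
So from 522 the first move is to 544.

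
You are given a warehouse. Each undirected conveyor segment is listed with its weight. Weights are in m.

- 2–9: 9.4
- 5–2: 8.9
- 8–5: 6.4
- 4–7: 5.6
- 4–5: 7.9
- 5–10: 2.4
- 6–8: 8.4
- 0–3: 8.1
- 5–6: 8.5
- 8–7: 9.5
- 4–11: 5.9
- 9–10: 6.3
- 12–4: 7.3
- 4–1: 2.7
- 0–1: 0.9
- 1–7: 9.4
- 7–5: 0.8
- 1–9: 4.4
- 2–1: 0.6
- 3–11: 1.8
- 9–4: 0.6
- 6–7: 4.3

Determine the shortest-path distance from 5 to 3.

14.1 m

Candidate routes:
5 → 7 → 4 → 11 → 3: 0.8+5.6+5.9+1.8 = 14.1
5 → 4 → 11 → 3: 7.9+5.9+1.8 = 15.6
Cheapest is 5 → 7 → 4 → 11 → 3 at 14.1 m.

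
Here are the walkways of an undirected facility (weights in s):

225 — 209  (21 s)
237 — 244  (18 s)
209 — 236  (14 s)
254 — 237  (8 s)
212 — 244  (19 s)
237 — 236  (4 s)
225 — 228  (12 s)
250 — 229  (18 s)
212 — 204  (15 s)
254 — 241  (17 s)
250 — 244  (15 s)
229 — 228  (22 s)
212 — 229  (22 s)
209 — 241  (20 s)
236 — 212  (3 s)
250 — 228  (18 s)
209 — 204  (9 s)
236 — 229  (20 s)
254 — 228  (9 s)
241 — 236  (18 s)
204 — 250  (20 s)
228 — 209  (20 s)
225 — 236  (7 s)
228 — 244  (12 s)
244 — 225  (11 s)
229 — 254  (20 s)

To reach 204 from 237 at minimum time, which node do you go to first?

Candidate routes:
237–236–212–204: 4+3+15 = 22
237–236–225–209–204: 4+7+21+9 = 41
237–236–209–204: 4+14+9 = 27
Cheapest is 237–236–212–204 at 22 s.
So from 237 the first move is to 236.

236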